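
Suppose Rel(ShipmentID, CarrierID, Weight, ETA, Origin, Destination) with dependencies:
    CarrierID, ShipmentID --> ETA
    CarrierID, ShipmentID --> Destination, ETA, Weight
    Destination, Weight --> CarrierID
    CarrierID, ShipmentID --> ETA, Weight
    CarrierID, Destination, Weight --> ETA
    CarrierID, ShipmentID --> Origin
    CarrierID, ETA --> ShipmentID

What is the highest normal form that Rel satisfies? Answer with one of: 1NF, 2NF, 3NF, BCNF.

Candidate keys: {CarrierID, ETA}, {CarrierID, ShipmentID}, {Destination, Weight}. Prime attributes: {CarrierID, Destination, ETA, ShipmentID, Weight}.
Each dependency's left side is a superkey — BCNF holds.

BCNF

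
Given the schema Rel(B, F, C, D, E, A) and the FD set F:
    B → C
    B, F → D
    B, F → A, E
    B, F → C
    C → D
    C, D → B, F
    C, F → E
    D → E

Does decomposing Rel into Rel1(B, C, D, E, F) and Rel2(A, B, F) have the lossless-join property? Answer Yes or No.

The shared attributes are {B, F} and {B, F}⁺ = {A, B, C, D, E, F}.
Rel1 is contained in that closure, so Rel1 ∩ Rel2 → Rel1 holds and the join is lossless.

Yes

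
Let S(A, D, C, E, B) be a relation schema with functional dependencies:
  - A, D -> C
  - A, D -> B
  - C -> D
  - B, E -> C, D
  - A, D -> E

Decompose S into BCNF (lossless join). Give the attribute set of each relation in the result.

{A, B, E}; {B, C, E}; {C, D}

Candidate keys of the original relation: {A, B, E}, {A, C}, {A, D}.
{A, B, C, D, E}: {C} determines {C, D} here but is not a superkey — split on C -> D, giving {C, D} and {A, B, C, E}.
{C, D} has no BCNF violation.
{A, B, C, E}: {B, E} determines {B, C, E} here but is not a superkey — split on B, E -> C, giving {B, C, E} and {A, B, E}.
{B, C, E} has no BCNF violation.
{A, B, E} has no BCNF violation.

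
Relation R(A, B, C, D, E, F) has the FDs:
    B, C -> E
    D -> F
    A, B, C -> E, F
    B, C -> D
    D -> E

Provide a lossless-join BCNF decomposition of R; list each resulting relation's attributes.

Candidate key of the original relation: {A, B, C}.
Within {A, B, C, D, E, F}: {B, C}⁺ ∩ {A, B, C, D, E, F} = {B, C, D, E, F}, not the whole set, so B, C -> D, E, F violates BCNF; decompose into {B, C, D, E, F} and {A, B, C}.
Within {B, C, D, E, F}: {D}⁺ ∩ {B, C, D, E, F} = {D, E, F}, not the whole set, so D -> E, F violates BCNF; decompose into {D, E, F} and {B, C, D}.
{D, E, F} is in BCNF.
{B, C, D} is in BCNF.
{A, B, C} is in BCNF.

{A, B, C}; {B, C, D}; {D, E, F}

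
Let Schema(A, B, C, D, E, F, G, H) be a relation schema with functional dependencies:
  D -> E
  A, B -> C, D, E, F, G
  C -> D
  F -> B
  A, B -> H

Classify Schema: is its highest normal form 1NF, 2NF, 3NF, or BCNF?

2NF

Candidate keys: {A, B}, {A, F}. Prime attributes: {A, B, F}.
D -> E: {D}⁺ = {D, E}, which is not all of the attributes, so the left side is not a superkey — BCNF is violated.
Because {E} is non-prime and the left side of D -> E is not a superkey, the relation is not in 3NF.
Checking every proper subset of each key, none determines a non-prime attribute — 2NF is satisfied.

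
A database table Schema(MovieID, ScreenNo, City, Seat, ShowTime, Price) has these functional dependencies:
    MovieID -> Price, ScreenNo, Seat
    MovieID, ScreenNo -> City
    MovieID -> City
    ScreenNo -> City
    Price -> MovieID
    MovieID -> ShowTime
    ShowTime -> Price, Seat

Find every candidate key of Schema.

{MovieID}⁺ = {City, MovieID, Price, ScreenNo, Seat, ShowTime}, which is every attribute, so {MovieID} is a candidate key.
{Price}⁺ = {City, MovieID, Price, ScreenNo, Seat, ShowTime}, which is every attribute, so {Price} is a candidate key.
{ShowTime}⁺ = {City, MovieID, Price, ScreenNo, Seat, ShowTime}, which is every attribute, so {ShowTime} is a candidate key.
No proper subset of any of these is a key, and no other minimal superkey exists.

{MovieID}, {Price}, {ShowTime}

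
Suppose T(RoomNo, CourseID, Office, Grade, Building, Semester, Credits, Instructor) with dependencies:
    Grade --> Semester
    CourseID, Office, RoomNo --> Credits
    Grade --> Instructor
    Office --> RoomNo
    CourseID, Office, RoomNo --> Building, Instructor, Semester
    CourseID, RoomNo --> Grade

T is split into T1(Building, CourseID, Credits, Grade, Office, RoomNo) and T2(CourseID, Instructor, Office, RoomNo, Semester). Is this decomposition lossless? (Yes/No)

Yes

T1 ∩ T2 = {CourseID, Office, RoomNo}; its closure under F is {Building, CourseID, Credits, Grade, Instructor, Office, RoomNo, Semester}.
T1 is contained in that closure, so T1 ∩ T2 --> T1 holds and the join is lossless.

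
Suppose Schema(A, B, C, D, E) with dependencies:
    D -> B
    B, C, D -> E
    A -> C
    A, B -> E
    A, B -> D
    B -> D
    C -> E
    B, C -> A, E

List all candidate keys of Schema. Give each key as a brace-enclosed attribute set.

{A, B}⁺ = {A, B, C, D, E} — all of the relation — so {A, B} is a candidate key.
{A, D}⁺ = {A, B, C, D, E} — all of the relation — so {A, D} is a candidate key.
{B, C}⁺ = {A, B, C, D, E} — all of the relation — so {B, C} is a candidate key.
{C, D}⁺ = {A, B, C, D, E} — all of the relation — so {C, D} is a candidate key.
Any other superkey properly contains one of these, so there are no further candidate keys.

{A, B}, {A, D}, {B, C}, {C, D}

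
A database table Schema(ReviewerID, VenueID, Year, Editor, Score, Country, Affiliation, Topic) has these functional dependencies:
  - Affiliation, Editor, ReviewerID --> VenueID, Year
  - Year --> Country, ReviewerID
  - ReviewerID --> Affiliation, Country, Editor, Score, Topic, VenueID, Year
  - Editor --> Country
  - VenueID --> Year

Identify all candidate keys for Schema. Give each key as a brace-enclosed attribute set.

{ReviewerID}⁺ = {Affiliation, Country, Editor, ReviewerID, Score, Topic, VenueID, Year}, which is every attribute, so {ReviewerID} is a candidate key.
{VenueID}⁺ = {Affiliation, Country, Editor, ReviewerID, Score, Topic, VenueID, Year}, which is every attribute, so {VenueID} is a candidate key.
{Year}⁺ = {Affiliation, Country, Editor, ReviewerID, Score, Topic, VenueID, Year}, which is every attribute, so {Year} is a candidate key.
Any other superkey properly contains one of these, so there are no further candidate keys.

{ReviewerID}, {VenueID}, {Year}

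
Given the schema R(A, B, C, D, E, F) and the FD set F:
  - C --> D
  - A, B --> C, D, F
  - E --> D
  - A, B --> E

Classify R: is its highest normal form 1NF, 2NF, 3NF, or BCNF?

2NF

Candidate key: {A, B}. Prime attributes: {A, B}.
C --> D breaks BCNF: {C}⁺ = {C, D}, so {C} is not a superkey.
C --> D determines the non-prime attribute {D} from a non-superkey — 3NF is violated.
Checking every proper subset of each key, none determines a non-prime attribute — 2NF is satisfied.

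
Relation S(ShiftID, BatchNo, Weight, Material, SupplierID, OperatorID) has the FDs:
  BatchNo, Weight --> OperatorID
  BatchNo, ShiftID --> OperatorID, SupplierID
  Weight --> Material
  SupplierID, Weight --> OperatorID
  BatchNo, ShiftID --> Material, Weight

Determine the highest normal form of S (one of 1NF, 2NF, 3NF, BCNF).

Candidate key: {BatchNo, ShiftID}. Prime attributes: {BatchNo, ShiftID}.
For BatchNo, Weight --> OperatorID we have {BatchNo, Weight}⁺ = {BatchNo, Material, OperatorID, Weight}; {BatchNo, Weight} is not a superkey, so BCNF fails.
BatchNo, Weight --> OperatorID has non-prime {OperatorID} on the right and a non-superkey on the left, so 3NF fails.
No proper subset of a key has a non-prime attribute in its closure, so there is no partial dependency; 2NF holds.

2NF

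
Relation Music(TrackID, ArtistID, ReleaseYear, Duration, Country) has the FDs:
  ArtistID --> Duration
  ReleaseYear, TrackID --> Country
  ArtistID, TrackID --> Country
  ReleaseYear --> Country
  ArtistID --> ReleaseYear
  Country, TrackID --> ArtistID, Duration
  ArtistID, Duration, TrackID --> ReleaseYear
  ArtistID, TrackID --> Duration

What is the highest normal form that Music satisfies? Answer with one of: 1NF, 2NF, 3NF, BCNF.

1NF

Candidate keys: {ArtistID, TrackID}, {Country, TrackID}, {ReleaseYear, TrackID}. Prime attributes: {ArtistID, Country, ReleaseYear, TrackID}.
ArtistID --> Duration breaks BCNF: {ArtistID}⁺ = {ArtistID, Country, Duration, ReleaseYear}, so {ArtistID} is not a superkey.
ArtistID --> Duration determines the non-prime attribute {Duration} from a non-superkey — 3NF is violated.
Since {ArtistID} ⊂ {ArtistID, TrackID} and {ArtistID}⁺ ⊇ {Duration} with {Duration} non-prime, there is a partial dependency; 2NF fails.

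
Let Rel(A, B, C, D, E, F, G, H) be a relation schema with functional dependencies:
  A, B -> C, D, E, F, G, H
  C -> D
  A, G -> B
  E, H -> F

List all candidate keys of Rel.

{A} never appears on the right of any FD, so every key must include it.
Closure of {A, B} is {A, B, C, D, E, F, G, H}, the whole schema; {A, B} is a candidate key.
Closure of {A, G} is {A, B, C, D, E, F, G, H}, the whole schema; {A, G} is a candidate key.
No proper subset of any of these is a key, and no other minimal superkey exists.

{A, B}, {A, G}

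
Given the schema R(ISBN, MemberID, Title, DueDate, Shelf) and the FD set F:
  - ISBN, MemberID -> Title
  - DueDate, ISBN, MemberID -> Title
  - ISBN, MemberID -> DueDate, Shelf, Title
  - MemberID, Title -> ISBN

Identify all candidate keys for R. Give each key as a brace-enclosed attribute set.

Attributes never on any right-hand side: {MemberID} — every candidate key must contain it.
{ISBN, MemberID} is a candidate key since {ISBN, MemberID}⁺ = {DueDate, ISBN, MemberID, Shelf, Title} covers every attribute.
{MemberID, Title} is a candidate key since {MemberID, Title}⁺ = {DueDate, ISBN, MemberID, Shelf, Title} covers every attribute.
Any other superkey properly contains one of these, so there are no further candidate keys.

{ISBN, MemberID}, {MemberID, Title}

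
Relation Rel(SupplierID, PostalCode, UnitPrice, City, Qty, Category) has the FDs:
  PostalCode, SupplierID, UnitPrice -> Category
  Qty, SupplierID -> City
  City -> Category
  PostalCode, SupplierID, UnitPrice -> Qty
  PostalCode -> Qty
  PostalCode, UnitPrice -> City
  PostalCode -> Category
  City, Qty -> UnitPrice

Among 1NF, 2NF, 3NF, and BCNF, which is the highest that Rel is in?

Candidate key: {PostalCode, SupplierID}. Prime attributes: {PostalCode, SupplierID}.
Qty, SupplierID -> City breaks BCNF: {Qty, SupplierID}⁺ = {Category, City, Qty, SupplierID, UnitPrice}, so {Qty, SupplierID} is not a superkey.
Because {City} is non-prime and the left side of Qty, SupplierID -> City is not a superkey, the relation is not in 3NF.
{PostalCode} is a proper subset of the key {PostalCode, SupplierID}, and {PostalCode}⁺ contains the non-prime attributes {Category, Qty} — a partial dependency, so 2NF is violated.

1NF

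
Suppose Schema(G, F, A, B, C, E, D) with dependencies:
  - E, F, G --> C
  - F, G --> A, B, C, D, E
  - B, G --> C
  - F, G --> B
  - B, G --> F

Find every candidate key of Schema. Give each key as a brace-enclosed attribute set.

{B, G}, {F, G}

{G} never appears on the right of any FD, so every key must include it.
{B, G}⁺ = {A, B, C, D, E, F, G} — all of the relation — so {B, G} is a candidate key.
{F, G}⁺ = {A, B, C, D, E, F, G} — all of the relation — so {F, G} is a candidate key.
No proper subset of any of these is a key, and no other minimal superkey exists.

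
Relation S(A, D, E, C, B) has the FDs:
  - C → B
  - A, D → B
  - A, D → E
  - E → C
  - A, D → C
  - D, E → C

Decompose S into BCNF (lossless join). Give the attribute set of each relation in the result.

{A, D, E}; {B, C}; {C, E}

Candidate key of the original relation: {A, D}.
In {A, B, C, D, E}, {C} is not a superkey ({C}⁺ restricted to this set is {B, C}), so split on C → B into {B, C} and {A, C, D, E}.
{B, C} has no BCNF violation.
In {A, C, D, E}, {E} is not a superkey ({E}⁺ restricted to this set is {C, E}), so split on E → C into {C, E} and {A, D, E}.
{C, E} has no BCNF violation.
{A, D, E} has no BCNF violation.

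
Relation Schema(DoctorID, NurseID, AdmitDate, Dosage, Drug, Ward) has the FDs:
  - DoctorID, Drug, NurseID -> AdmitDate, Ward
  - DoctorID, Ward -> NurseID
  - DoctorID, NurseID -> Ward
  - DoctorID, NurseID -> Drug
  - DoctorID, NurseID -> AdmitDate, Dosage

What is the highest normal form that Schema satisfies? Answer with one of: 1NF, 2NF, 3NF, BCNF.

BCNF

Candidate keys: {DoctorID, NurseID}, {DoctorID, Ward}. Prime attributes: {DoctorID, NurseID, Ward}.
The left-hand side of every FD is a superkey, so BCNF is satisfied.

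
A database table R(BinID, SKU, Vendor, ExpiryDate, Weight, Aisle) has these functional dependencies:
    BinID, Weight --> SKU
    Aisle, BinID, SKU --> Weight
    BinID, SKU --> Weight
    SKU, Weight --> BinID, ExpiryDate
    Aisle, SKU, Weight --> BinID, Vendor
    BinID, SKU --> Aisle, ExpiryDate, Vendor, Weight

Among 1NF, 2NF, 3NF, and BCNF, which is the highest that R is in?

BCNF

Candidate keys: {BinID, SKU}, {BinID, Weight}, {SKU, Weight}. Prime attributes: {BinID, SKU, Weight}.
Every FD has a superkey on the left, so the relation is in BCNF.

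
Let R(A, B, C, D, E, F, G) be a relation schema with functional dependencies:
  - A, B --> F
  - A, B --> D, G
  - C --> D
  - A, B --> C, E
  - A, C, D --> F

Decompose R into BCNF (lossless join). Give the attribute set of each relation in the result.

Candidate key of the original relation: {A, B}.
Within {A, B, C, D, E, F, G}: {C}⁺ ∩ {A, B, C, D, E, F, G} = {C, D}, not the whole set, so C --> D violates BCNF; decompose into {C, D} and {A, B, C, E, F, G}.
{C, D} has no BCNF violation.
Within {A, B, C, E, F, G}: {A, C}⁺ ∩ {A, B, C, E, F, G} = {A, C, F}, not the whole set, so A, C --> F violates BCNF; decompose into {A, C, F} and {A, B, C, E, G}.
{A, C, F} has no BCNF violation.
{A, B, C, E, G} has no BCNF violation.

{A, B, C, E, G}; {A, C, F}; {C, D}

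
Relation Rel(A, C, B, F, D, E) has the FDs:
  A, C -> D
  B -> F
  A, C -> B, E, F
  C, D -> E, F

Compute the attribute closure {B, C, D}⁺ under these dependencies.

{B, C, D, E, F}

Start with {B, C, D}.
B -> F applies; add {F} → now {B, C, D, F}.
C, D -> E, F applies; add {E} → now {B, C, D, E, F}.
No further FD applies.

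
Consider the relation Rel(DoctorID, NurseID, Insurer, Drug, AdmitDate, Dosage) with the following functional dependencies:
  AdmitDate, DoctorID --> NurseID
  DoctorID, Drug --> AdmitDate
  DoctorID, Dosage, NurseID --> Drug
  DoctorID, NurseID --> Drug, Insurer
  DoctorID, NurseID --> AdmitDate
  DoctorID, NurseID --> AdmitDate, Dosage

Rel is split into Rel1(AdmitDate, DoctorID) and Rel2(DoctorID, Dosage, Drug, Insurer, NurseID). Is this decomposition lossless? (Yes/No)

No

The shared attributes are {DoctorID} and {DoctorID}⁺ = {DoctorID}.
The closure covers neither Rel1 nor Rel2 entirely; the join is not lossless.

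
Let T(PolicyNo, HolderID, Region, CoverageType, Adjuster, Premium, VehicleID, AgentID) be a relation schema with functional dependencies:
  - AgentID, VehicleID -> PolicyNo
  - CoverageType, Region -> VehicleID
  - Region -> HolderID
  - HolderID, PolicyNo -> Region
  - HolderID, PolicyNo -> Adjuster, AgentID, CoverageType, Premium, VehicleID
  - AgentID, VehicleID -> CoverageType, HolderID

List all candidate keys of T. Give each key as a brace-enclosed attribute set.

{AgentID, VehicleID}⁺ = {Adjuster, AgentID, CoverageType, HolderID, PolicyNo, Premium, Region, VehicleID} — all of the relation — so {AgentID, VehicleID} is a candidate key.
{HolderID, PolicyNo}⁺ = {Adjuster, AgentID, CoverageType, HolderID, PolicyNo, Premium, Region, VehicleID} — all of the relation — so {HolderID, PolicyNo} is a candidate key.
{PolicyNo, Region}⁺ = {Adjuster, AgentID, CoverageType, HolderID, PolicyNo, Premium, Region, VehicleID} — all of the relation — so {PolicyNo, Region} is a candidate key.
{AgentID, CoverageType, Region}⁺ = {Adjuster, AgentID, CoverageType, HolderID, PolicyNo, Premium, Region, VehicleID} — all of the relation — so {AgentID, CoverageType, Region} is a candidate key.
Any other superkey properly contains one of these, so there are no further candidate keys.

{AgentID, CoverageType, Region}, {AgentID, VehicleID}, {HolderID, PolicyNo}, {PolicyNo, Region}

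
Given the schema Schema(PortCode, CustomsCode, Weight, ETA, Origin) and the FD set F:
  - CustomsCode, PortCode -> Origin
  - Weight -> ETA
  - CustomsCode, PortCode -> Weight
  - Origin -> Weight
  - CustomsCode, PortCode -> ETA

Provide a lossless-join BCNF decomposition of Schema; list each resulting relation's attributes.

{CustomsCode, Origin, PortCode}; {ETA, Weight}; {Origin, Weight}

Candidate key of the original relation: {CustomsCode, PortCode}.
{CustomsCode, ETA, Origin, PortCode, Weight}: {Weight} determines {ETA, Weight} here but is not a superkey — split on Weight -> ETA, giving {ETA, Weight} and {CustomsCode, Origin, PortCode, Weight}.
{ETA, Weight} is in BCNF.
{CustomsCode, Origin, PortCode, Weight}: {Origin} determines {Origin, Weight} here but is not a superkey — split on Origin -> Weight, giving {Origin, Weight} and {CustomsCode, Origin, PortCode}.
{Origin, Weight} is in BCNF.
{CustomsCode, Origin, PortCode} is in BCNF.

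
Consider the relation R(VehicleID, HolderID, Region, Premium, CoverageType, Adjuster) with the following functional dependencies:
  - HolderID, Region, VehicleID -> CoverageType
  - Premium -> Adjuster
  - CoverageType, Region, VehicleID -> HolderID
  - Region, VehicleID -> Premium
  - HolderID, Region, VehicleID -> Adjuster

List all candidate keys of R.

{CoverageType, Region, VehicleID}, {HolderID, Region, VehicleID}

{Region, VehicleID} never appear on the right of any FD, so every key must include all of them.
{CoverageType, Region, VehicleID} is a candidate key since {CoverageType, Region, VehicleID}⁺ = {Adjuster, CoverageType, HolderID, Premium, Region, VehicleID} covers every attribute.
{HolderID, Region, VehicleID} is a candidate key since {HolderID, Region, VehicleID}⁺ = {Adjuster, CoverageType, HolderID, Premium, Region, VehicleID} covers every attribute.
No proper subset of any of these is a key, and no other minimal superkey exists.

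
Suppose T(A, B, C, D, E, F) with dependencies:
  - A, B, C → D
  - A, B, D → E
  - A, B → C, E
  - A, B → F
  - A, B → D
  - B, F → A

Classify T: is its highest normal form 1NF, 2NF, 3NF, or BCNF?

BCNF

Candidate keys: {A, B}, {B, F}. Prime attributes: {A, B, F}.
Every FD has a superkey on the left, so the relation is in BCNF.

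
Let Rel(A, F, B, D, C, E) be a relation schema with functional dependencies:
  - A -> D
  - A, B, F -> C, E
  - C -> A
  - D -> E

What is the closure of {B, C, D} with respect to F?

Start with {B, C, D}.
C -> A applies; add {A} → now {A, B, C, D}.
D -> E applies; add {E} → now {A, B, C, D, E}.
No further FD applies.

{A, B, C, D, E}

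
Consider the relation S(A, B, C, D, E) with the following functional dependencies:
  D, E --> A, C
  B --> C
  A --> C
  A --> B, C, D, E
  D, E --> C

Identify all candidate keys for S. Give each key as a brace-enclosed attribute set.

{A}⁺ = {A, B, C, D, E} — all of the relation — so {A} is a candidate key.
{D, E}⁺ = {A, B, C, D, E} — all of the relation — so {D, E} is a candidate key.
These are minimal and exhaustive — every other superkey contains one of them.

{A}, {D, E}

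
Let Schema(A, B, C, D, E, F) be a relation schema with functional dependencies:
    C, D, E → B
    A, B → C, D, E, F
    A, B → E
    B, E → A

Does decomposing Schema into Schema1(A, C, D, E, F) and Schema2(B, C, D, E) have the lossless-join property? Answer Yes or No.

Yes

The shared attributes are {C, D, E} and {C, D, E}⁺ = {A, B, C, D, E, F}.
This includes all of Schema1, so the common attributes are a superkey of Schema1 — the join is lossless.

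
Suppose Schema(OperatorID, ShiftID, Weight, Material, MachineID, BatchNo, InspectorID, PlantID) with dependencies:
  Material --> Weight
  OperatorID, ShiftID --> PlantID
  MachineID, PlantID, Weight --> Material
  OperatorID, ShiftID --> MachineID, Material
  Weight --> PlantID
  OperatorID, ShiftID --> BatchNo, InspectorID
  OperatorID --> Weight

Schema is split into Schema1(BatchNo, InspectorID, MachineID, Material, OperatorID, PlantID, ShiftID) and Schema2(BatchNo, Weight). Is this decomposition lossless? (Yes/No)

The shared attributes are {BatchNo} and {BatchNo}⁺ = {BatchNo}.
The closure covers neither Schema1 nor Schema2 entirely; the join is not lossless.

No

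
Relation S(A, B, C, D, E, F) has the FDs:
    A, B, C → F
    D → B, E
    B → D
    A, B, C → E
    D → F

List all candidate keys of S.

{A, C} never appear on the right of any FD, so every key must include all of them.
{A, B, C}⁺ = {A, B, C, D, E, F}, which is every attribute, so {A, B, C} is a candidate key.
{A, C, D}⁺ = {A, B, C, D, E, F}, which is every attribute, so {A, C, D} is a candidate key.
No proper subset of any of these is a key, and no other minimal superkey exists.

{A, B, C}, {A, C, D}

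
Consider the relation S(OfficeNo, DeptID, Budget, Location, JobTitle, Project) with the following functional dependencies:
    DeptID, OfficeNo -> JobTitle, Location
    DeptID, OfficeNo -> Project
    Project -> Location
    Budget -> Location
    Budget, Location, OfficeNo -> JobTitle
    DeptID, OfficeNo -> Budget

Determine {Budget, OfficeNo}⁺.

{Budget, JobTitle, Location, OfficeNo}

Start with {Budget, OfficeNo}.
Budget -> Location applies; add {Location} → now {Budget, Location, OfficeNo}.
Budget, Location, OfficeNo -> JobTitle applies; add {JobTitle} → now {Budget, JobTitle, Location, OfficeNo}.
No further FD applies.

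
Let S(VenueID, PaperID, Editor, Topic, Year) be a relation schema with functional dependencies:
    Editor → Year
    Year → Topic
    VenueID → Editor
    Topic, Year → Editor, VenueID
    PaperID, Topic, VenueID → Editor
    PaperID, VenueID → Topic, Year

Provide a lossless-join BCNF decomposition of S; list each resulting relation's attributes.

Candidate keys of the original relation: {Editor, PaperID}, {PaperID, VenueID}, {PaperID, Year}.
Within {Editor, PaperID, Topic, VenueID, Year}: {Editor}⁺ ∩ {Editor, PaperID, Topic, VenueID, Year} = {Editor, Topic, VenueID, Year}, not the whole set, so Editor → Topic, VenueID, Year violates BCNF; decompose into {Editor, Topic, VenueID, Year} and {Editor, PaperID}.
{Editor, Topic, VenueID, Year} has no BCNF violation.
{Editor, PaperID} has no BCNF violation.

{Editor, PaperID}; {Editor, Topic, VenueID, Year}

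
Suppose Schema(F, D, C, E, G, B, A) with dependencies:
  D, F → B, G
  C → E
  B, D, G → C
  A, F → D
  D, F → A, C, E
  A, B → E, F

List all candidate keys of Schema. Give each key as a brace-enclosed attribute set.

{A, B} is a candidate key since {A, B}⁺ = {A, B, C, D, E, F, G} covers every attribute.
{A, F} is a candidate key since {A, F}⁺ = {A, B, C, D, E, F, G} covers every attribute.
{D, F} is a candidate key since {D, F}⁺ = {A, B, C, D, E, F, G} covers every attribute.
Any other superkey properly contains one of these, so there are no further candidate keys.

{A, B}, {A, F}, {D, F}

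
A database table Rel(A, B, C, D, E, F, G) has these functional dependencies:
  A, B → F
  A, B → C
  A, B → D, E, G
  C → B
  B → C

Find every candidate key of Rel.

{A, B}, {A, C}

No FD produces {A}, so it must be in every candidate key.
Closure of {A, B} is {A, B, C, D, E, F, G}, the whole schema; {A, B} is a candidate key.
Closure of {A, C} is {A, B, C, D, E, F, G}, the whole schema; {A, C} is a candidate key.
No proper subset of any of these is a key, and no other minimal superkey exists.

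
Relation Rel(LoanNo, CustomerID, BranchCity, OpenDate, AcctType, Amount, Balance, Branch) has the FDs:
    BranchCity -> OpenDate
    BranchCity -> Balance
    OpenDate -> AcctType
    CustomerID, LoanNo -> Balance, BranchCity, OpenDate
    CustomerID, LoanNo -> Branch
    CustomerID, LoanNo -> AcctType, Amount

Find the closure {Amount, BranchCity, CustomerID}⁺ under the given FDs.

Start with {Amount, BranchCity, CustomerID}.
BranchCity -> OpenDate applies; add {OpenDate} → now {Amount, BranchCity, CustomerID, OpenDate}.
BranchCity -> Balance applies; add {Balance} → now {Amount, Balance, BranchCity, CustomerID, OpenDate}.
OpenDate -> AcctType applies; add {AcctType} → now {AcctType, Amount, Balance, BranchCity, CustomerID, OpenDate}.
No further FD applies.

{AcctType, Amount, Balance, BranchCity, CustomerID, OpenDate}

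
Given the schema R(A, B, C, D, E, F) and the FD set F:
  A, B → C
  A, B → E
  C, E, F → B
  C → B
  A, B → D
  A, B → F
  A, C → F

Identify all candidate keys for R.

{A, B}, {A, C}

{A} never appears on the right of any FD, so every key must include it.
Closure of {A, B} is {A, B, C, D, E, F}, the whole schema; {A, B} is a candidate key.
Closure of {A, C} is {A, B, C, D, E, F}, the whole schema; {A, C} is a candidate key.
These are minimal and exhaustive — every other superkey contains one of them.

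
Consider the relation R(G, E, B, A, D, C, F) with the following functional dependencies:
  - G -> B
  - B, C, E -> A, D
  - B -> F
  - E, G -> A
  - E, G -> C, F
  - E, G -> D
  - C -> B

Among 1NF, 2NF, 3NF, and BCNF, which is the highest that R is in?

Candidate key: {E, G}. Prime attributes: {E, G}.
G -> B breaks BCNF: {G}⁺ = {B, F, G}, so {G} is not a superkey.
G -> B determines the non-prime attribute {B} from a non-superkey — 3NF is violated.
Since {G} ⊂ {E, G} and {G}⁺ ⊇ {B, F} with {B, F} non-prime, there is a partial dependency; 2NF fails.

1NF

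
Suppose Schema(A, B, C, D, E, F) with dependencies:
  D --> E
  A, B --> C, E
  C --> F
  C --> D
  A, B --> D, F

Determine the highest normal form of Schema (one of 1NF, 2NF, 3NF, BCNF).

Candidate key: {A, B}. Prime attributes: {A, B}.
D --> E breaks BCNF: {D}⁺ = {D, E}, so {D} is not a superkey.
Because {E} is non-prime and the left side of D --> E is not a superkey, the relation is not in 3NF.
No non-prime attribute depends on a proper subset of any candidate key, so 2NF holds.

2NF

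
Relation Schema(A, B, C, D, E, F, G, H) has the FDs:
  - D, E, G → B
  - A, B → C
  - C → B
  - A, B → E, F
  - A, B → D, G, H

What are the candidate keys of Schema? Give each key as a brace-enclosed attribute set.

Attributes never on any right-hand side: {A} — every candidate key must contain it.
Closure of {A, B} is {A, B, C, D, E, F, G, H}, the whole schema; {A, B} is a candidate key.
Closure of {A, C} is {A, B, C, D, E, F, G, H}, the whole schema; {A, C} is a candidate key.
Closure of {A, D, E, G} is {A, B, C, D, E, F, G, H}, the whole schema; {A, D, E, G} is a candidate key.
No proper subset of any of these is a key, and no other minimal superkey exists.

{A, B}, {A, C}, {A, D, E, G}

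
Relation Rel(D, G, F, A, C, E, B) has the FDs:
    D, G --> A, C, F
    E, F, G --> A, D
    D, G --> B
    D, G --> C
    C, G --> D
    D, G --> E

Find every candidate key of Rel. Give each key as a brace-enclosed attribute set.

Attributes never on any right-hand side: {G} — every candidate key must contain it.
{C, G}⁺ = {A, B, C, D, E, F, G}, which is every attribute, so {C, G} is a candidate key.
{D, G}⁺ = {A, B, C, D, E, F, G}, which is every attribute, so {D, G} is a candidate key.
{E, F, G}⁺ = {A, B, C, D, E, F, G}, which is every attribute, so {E, F, G} is a candidate key.
No proper subset of any of these is a key, and no other minimal superkey exists.

{C, G}, {D, G}, {E, F, G}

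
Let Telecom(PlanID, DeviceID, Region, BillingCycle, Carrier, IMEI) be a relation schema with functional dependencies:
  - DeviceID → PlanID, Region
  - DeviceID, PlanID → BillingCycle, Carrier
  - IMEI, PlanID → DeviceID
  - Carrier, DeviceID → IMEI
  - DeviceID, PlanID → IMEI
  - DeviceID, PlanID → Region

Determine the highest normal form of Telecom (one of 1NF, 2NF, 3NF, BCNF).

BCNF

Candidate keys: {DeviceID}, {IMEI, PlanID}. Prime attributes: {DeviceID, IMEI, PlanID}.
The left-hand side of every FD is a superkey, so BCNF is satisfied.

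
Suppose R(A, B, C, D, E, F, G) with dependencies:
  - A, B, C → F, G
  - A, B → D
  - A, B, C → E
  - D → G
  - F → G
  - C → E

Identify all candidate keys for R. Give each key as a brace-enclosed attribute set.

No FD produces {A, B, C}, so they must be in every candidate key.
{A, B, C}⁺ = {A, B, C, D, E, F, G}, which is every attribute, so {A, B, C} is a candidate key.
No smaller or unrelated set reaches every attribute, so there are no other keys.

{A, B, C}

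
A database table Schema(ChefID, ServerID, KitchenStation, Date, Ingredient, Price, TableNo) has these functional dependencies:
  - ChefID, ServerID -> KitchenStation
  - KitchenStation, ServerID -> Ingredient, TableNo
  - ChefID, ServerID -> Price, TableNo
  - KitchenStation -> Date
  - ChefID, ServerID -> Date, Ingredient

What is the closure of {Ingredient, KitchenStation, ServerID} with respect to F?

Start with {Ingredient, KitchenStation, ServerID}.
KitchenStation, ServerID -> Ingredient, TableNo applies; add {TableNo} → now {Ingredient, KitchenStation, ServerID, TableNo}.
KitchenStation -> Date applies; add {Date} → now {Date, Ingredient, KitchenStation, ServerID, TableNo}.
No further FD applies.

{Date, Ingredient, KitchenStation, ServerID, TableNo}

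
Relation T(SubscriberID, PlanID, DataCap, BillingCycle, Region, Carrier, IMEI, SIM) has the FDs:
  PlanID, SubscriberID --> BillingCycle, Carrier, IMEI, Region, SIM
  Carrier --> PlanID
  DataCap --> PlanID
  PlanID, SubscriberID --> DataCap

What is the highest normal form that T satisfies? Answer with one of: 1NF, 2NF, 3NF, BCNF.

Candidate keys: {Carrier, SubscriberID}, {DataCap, SubscriberID}, {PlanID, SubscriberID}. Prime attributes: {Carrier, DataCap, PlanID, SubscriberID}.
For Carrier --> PlanID we have {Carrier}⁺ = {Carrier, PlanID}; {Carrier} is not a superkey, so BCNF fails.
Its right-hand attributes {PlanID} are all prime, as are those of every other non-superkey FD — the relation is in 3NF.

3NF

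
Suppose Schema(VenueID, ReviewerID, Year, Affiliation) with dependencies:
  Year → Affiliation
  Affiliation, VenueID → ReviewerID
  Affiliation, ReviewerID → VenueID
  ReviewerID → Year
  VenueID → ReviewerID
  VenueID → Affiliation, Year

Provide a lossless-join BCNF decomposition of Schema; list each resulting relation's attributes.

Candidate keys of the original relation: {ReviewerID}, {VenueID}.
Within {Affiliation, ReviewerID, VenueID, Year}: {Year}⁺ ∩ {Affiliation, ReviewerID, VenueID, Year} = {Affiliation, Year}, not the whole set, so Year → Affiliation violates BCNF; decompose into {Affiliation, Year} and {ReviewerID, VenueID, Year}.
{Affiliation, Year}: every determinant is a superkey — BCNF.
{ReviewerID, VenueID, Year}: every determinant is a superkey — BCNF.

{Affiliation, Year}; {ReviewerID, VenueID, Year}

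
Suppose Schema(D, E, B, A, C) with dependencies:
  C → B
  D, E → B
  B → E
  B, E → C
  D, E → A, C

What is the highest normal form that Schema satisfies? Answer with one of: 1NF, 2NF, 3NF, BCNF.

Candidate keys: {B, D}, {C, D}, {D, E}. Prime attributes: {B, C, D, E}.
C → B breaks BCNF: {C}⁺ = {B, C, E}, so {C} is not a superkey.
Its right-hand attributes {B} are all prime, as are those of every other non-superkey FD — the relation is in 3NF.

3NF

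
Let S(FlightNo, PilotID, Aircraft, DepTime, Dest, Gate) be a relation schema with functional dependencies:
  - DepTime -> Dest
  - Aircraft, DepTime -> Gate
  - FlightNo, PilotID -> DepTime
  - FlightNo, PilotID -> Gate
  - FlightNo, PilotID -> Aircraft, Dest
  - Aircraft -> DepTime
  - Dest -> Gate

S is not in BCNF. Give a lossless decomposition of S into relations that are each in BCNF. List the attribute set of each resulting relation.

{Aircraft, DepTime}; {Aircraft, FlightNo, PilotID}; {DepTime, Dest}; {Dest, Gate}

Candidate key of the original relation: {FlightNo, PilotID}.
Within {Aircraft, DepTime, Dest, FlightNo, Gate, PilotID}: {DepTime}⁺ ∩ {Aircraft, DepTime, Dest, FlightNo, Gate, PilotID} = {DepTime, Dest, Gate}, not the whole set, so DepTime -> Dest, Gate violates BCNF; decompose into {DepTime, Dest, Gate} and {Aircraft, DepTime, FlightNo, PilotID}.
Within {DepTime, Dest, Gate}: {Dest}⁺ ∩ {DepTime, Dest, Gate} = {Dest, Gate}, not the whole set, so Dest -> Gate violates BCNF; decompose into {Dest, Gate} and {DepTime, Dest}.
{Dest, Gate} has no BCNF violation.
{DepTime, Dest} has no BCNF violation.
Within {Aircraft, DepTime, FlightNo, PilotID}: {Aircraft}⁺ ∩ {Aircraft, DepTime, FlightNo, PilotID} = {Aircraft, DepTime}, not the whole set, so Aircraft -> DepTime violates BCNF; decompose into {Aircraft, DepTime} and {Aircraft, FlightNo, PilotID}.
{Aircraft, DepTime} has no BCNF violation.
{Aircraft, FlightNo, PilotID} has no BCNF violation.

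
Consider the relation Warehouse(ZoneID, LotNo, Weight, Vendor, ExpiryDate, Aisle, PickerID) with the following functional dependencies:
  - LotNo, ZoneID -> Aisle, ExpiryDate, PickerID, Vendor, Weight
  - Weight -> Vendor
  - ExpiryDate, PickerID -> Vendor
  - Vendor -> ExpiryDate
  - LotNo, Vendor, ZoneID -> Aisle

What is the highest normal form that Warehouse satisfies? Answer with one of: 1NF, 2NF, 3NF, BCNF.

2NF

Candidate key: {LotNo, ZoneID}. Prime attributes: {LotNo, ZoneID}.
Weight -> Vendor: {Weight}⁺ = {ExpiryDate, Vendor, Weight}, which is not all of the attributes, so the left side is not a superkey — BCNF is violated.
Weight -> Vendor determines the non-prime attribute {Vendor} from a non-superkey — 3NF is violated.
No non-prime attribute depends on a proper subset of any candidate key, so 2NF holds.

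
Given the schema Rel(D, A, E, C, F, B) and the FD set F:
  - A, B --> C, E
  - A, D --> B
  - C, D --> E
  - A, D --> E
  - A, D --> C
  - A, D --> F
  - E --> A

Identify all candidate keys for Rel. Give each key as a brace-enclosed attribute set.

No FD produces {D}, so it must be in every candidate key.
{A, D}⁺ = {A, B, C, D, E, F}, which is every attribute, so {A, D} is a candidate key.
{C, D}⁺ = {A, B, C, D, E, F}, which is every attribute, so {C, D} is a candidate key.
{D, E}⁺ = {A, B, C, D, E, F}, which is every attribute, so {D, E} is a candidate key.
Any other superkey properly contains one of these, so there are no further candidate keys.

{A, D}, {C, D}, {D, E}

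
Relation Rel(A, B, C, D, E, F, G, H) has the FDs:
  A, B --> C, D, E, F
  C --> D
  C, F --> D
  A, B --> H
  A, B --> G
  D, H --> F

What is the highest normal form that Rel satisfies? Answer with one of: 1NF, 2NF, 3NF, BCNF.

2NF

Candidate key: {A, B}. Prime attributes: {A, B}.
C --> D breaks BCNF: {C}⁺ = {C, D}, so {C} is not a superkey.
C --> D determines the non-prime attribute {D} from a non-superkey — 3NF is violated.
No proper subset of a key has a non-prime attribute in its closure, so there is no partial dependency; 2NF holds.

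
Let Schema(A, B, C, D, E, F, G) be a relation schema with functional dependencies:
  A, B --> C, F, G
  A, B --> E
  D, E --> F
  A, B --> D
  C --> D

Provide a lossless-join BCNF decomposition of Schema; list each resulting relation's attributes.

Candidate key of the original relation: {A, B}.
In {A, B, C, D, E, F, G}, {D, E} is not a superkey ({D, E}⁺ restricted to this set is {D, E, F}), so split on D, E --> F into {D, E, F} and {A, B, C, D, E, G}.
{D, E, F} is in BCNF.
In {A, B, C, D, E, G}, {C} is not a superkey ({C}⁺ restricted to this set is {C, D}), so split on C --> D into {C, D} and {A, B, C, E, G}.
{C, D} is in BCNF.
{A, B, C, E, G} is in BCNF.

{A, B, C, E, G}; {C, D}; {D, E, F}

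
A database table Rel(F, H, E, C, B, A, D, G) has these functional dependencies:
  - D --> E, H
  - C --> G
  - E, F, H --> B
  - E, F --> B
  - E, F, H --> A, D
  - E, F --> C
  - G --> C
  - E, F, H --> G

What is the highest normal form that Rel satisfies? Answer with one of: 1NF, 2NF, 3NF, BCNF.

1NF

Candidate keys: {D, F}, {E, F, H}. Prime attributes: {D, E, F, H}.
D --> E, H breaks BCNF: {D}⁺ = {D, E, H}, so {D} is not a superkey.
C --> G has non-prime {G} on the right and a non-superkey on the left, so 3NF fails.
{E, F} is a proper subset of the key {E, F, H}, and {E, F}⁺ contains the non-prime attributes {B, C, G} — a partial dependency, so 2NF is violated.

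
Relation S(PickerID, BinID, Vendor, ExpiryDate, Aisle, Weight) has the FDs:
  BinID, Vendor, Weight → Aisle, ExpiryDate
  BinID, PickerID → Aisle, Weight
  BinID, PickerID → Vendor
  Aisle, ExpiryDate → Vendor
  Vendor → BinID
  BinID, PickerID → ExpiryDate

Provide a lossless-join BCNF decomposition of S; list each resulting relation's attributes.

Candidate keys of the original relation: {Aisle, ExpiryDate, PickerID}, {BinID, PickerID}, {PickerID, Vendor}.
In {Aisle, BinID, ExpiryDate, PickerID, Vendor, Weight}, {BinID, Vendor, Weight} is not a superkey ({BinID, Vendor, Weight}⁺ restricted to this set is {Aisle, BinID, ExpiryDate, Vendor, Weight}), so split on BinID, Vendor, Weight → Aisle, ExpiryDate into {Aisle, BinID, ExpiryDate, Vendor, Weight} and {BinID, PickerID, Vendor, Weight}.
In {Aisle, BinID, ExpiryDate, Vendor, Weight}, {Aisle, ExpiryDate} is not a superkey ({Aisle, ExpiryDate}⁺ restricted to this set is {Aisle, BinID, ExpiryDate, Vendor}), so split on Aisle, ExpiryDate → BinID, Vendor into {Aisle, BinID, ExpiryDate, Vendor} and {Aisle, ExpiryDate, Weight}.
In {Aisle, BinID, ExpiryDate, Vendor}, {Vendor} is not a superkey ({Vendor}⁺ restricted to this set is {BinID, Vendor}), so split on Vendor → BinID into {BinID, Vendor} and {Aisle, ExpiryDate, Vendor}.
{BinID, Vendor} is in BCNF.
{Aisle, ExpiryDate, Vendor} is in BCNF.
{Aisle, ExpiryDate, Weight} is in BCNF.
In {BinID, PickerID, Vendor, Weight}, {Vendor} is not a superkey ({Vendor}⁺ restricted to this set is {BinID, Vendor}), so split on Vendor → BinID into {BinID, Vendor} and {PickerID, Vendor, Weight}.
{BinID, Vendor} is in BCNF.
{PickerID, Vendor, Weight} is in BCNF.

{Aisle, ExpiryDate, Vendor}; {Aisle, ExpiryDate, Weight}; {BinID, Vendor}; {PickerID, Vendor, Weight}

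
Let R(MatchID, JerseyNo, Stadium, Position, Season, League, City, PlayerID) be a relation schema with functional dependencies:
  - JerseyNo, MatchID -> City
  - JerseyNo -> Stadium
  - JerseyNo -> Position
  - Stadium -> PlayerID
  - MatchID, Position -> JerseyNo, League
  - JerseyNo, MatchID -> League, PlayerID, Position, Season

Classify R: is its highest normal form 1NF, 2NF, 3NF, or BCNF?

Candidate keys: {JerseyNo, MatchID}, {MatchID, Position}. Prime attributes: {JerseyNo, MatchID, Position}.
For JerseyNo -> Stadium we have {JerseyNo}⁺ = {JerseyNo, PlayerID, Position, Stadium}; {JerseyNo} is not a superkey, so BCNF fails.
Because {Stadium} is non-prime and the left side of JerseyNo -> Stadium is not a superkey, the relation is not in 3NF.
The proper key subset {JerseyNo} of {JerseyNo, MatchID} determines non-prime {PlayerID, Stadium}, so the relation is not even in 2NF.

1NF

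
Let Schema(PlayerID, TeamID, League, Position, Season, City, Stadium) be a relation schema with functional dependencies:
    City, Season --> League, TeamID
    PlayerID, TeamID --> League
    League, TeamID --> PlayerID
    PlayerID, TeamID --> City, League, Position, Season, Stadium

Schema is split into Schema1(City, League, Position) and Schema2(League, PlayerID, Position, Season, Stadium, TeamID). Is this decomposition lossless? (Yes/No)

No

The shared attributes are {League, Position} and {League, Position}⁺ = {League, Position}.
Neither Schema1 nor Schema2 is contained in that closure, so the decomposition is lossy.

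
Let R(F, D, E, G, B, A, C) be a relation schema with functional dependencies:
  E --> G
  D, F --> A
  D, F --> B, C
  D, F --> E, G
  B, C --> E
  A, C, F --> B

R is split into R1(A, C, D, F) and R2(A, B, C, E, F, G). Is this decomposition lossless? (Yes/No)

Yes

Common attributes: {A, C, F}; their closure is {A, B, C, E, F, G}.
R2 is contained in that closure, so R1 ∩ R2 --> R2 holds and the join is lossless.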